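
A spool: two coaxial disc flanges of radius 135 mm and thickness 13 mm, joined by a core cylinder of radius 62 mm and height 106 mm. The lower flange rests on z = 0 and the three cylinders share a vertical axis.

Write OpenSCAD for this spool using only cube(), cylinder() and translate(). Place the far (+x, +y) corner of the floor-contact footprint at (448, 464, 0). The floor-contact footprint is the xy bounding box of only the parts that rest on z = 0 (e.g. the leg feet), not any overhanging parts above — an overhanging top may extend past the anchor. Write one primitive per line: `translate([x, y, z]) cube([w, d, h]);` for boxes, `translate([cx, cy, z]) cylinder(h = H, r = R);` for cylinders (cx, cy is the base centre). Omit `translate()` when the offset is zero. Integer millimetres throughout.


translate([313, 329, 0]) cylinder(h = 13, r = 135);
translate([313, 329, 13]) cylinder(h = 106, r = 62);
translate([313, 329, 119]) cylinder(h = 13, r = 135);


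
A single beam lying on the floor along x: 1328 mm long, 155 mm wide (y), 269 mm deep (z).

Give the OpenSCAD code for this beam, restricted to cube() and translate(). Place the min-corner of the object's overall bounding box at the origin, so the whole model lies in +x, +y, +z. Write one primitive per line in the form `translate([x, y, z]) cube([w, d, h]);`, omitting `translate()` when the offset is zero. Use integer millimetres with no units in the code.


cube([1328, 155, 269]);


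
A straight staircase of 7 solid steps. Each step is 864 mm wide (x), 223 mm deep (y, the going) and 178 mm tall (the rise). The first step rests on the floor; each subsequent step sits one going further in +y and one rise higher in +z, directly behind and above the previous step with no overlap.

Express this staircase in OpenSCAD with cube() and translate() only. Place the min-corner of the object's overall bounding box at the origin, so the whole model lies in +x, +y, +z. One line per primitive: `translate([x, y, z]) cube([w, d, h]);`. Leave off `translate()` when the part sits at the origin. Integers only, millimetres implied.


cube([864, 223, 178]);
translate([0, 223, 178]) cube([864, 223, 178]);
translate([0, 446, 356]) cube([864, 223, 178]);
translate([0, 669, 534]) cube([864, 223, 178]);
translate([0, 892, 712]) cube([864, 223, 178]);
translate([0, 1115, 890]) cube([864, 223, 178]);
translate([0, 1338, 1068]) cube([864, 223, 178]);


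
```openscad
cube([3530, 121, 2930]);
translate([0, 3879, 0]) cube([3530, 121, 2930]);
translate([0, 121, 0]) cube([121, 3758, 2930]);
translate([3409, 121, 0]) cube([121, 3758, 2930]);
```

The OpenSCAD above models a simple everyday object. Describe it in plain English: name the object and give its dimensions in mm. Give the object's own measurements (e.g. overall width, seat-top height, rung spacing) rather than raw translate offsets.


The wall frame of a small rectangular building: four walls, each 2930 mm tall and 121 mm thick, enclosing a footprint 3530 mm (x) by 4000 mm (y) outside-to-outside, with no floor or roof. The front and back walls (the −y and +y sides) span the full width; the two side walls fit between them.


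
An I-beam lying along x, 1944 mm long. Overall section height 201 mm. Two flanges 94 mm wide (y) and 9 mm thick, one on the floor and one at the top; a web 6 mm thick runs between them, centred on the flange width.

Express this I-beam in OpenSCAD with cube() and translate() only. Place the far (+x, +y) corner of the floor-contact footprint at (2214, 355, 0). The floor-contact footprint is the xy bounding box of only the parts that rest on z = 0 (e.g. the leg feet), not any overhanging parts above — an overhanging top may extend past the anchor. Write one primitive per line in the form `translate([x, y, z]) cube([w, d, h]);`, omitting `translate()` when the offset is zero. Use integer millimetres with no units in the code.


translate([270, 261, 0]) cube([1944, 94, 9]);
translate([270, 305, 9]) cube([1944, 6, 183]);
translate([270, 261, 192]) cube([1944, 94, 9]);


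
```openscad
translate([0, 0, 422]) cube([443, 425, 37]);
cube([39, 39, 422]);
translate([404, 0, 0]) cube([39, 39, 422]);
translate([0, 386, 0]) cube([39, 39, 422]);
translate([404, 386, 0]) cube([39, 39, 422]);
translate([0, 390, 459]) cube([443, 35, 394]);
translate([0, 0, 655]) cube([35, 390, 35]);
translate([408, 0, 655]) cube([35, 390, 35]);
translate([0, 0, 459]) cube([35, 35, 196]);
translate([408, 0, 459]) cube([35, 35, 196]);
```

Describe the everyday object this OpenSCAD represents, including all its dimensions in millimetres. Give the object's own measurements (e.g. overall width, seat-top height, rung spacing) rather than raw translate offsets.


A chair. The seat is a 443×425×37 mm slab with its top at z = 459 mm, on four 39×39 mm corner legs (flush with the seat edges, standing on z = 0). A flat backrest 35 mm thick, 394 mm tall, spans the full seat width and rises from the seat top along its +y edge, rear face flush with the rear of the seat. Two armrests of 35×35 mm section run along each side from the seat's front edge to the front of the backrest, top faces 231 mm above the seat top and outer faces flush with the seat's x-edges; a 35×35 mm post under the front of each armrest stands on the seat at the front corner.


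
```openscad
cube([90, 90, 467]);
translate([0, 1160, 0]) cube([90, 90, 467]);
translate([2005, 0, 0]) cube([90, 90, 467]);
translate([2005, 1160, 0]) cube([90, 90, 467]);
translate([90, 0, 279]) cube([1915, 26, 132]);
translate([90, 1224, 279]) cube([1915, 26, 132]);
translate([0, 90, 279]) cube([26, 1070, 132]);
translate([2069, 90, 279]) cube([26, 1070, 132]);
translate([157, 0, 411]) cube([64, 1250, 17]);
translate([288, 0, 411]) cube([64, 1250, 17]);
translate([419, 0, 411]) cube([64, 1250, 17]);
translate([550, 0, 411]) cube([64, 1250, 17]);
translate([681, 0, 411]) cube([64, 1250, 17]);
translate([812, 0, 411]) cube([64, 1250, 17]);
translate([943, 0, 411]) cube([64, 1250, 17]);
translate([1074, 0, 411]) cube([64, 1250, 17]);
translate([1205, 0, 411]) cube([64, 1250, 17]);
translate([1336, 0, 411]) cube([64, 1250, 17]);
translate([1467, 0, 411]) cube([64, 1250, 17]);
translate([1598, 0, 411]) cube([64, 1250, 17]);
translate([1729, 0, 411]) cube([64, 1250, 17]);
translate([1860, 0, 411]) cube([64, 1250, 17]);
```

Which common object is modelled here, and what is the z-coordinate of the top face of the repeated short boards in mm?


A bed frame. The slat-top height is 428 mm.

Four posts, four rails, and a row of slats — a bed frame. Slats sit on the rails at z = 279 + 132 = 411; with slat thickness 17, the top is 428 mm.


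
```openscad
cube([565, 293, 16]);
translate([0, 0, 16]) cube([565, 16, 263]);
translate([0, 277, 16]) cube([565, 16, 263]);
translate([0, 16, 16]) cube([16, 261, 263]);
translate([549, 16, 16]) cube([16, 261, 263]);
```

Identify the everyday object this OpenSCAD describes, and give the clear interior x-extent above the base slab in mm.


An open box. The internal width is 533 mm.

A 565×293 base slab with four walls standing on it — an open box. The base is 565 mm wide and the walls are 16 mm thick, so the internal width is 565 − 2 × 16 = 533 mm.


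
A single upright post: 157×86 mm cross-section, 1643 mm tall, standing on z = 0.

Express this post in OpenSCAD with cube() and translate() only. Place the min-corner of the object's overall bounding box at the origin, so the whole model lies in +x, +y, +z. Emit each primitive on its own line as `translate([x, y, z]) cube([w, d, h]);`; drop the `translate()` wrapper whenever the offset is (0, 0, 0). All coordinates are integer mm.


cube([157, 86, 1643]);


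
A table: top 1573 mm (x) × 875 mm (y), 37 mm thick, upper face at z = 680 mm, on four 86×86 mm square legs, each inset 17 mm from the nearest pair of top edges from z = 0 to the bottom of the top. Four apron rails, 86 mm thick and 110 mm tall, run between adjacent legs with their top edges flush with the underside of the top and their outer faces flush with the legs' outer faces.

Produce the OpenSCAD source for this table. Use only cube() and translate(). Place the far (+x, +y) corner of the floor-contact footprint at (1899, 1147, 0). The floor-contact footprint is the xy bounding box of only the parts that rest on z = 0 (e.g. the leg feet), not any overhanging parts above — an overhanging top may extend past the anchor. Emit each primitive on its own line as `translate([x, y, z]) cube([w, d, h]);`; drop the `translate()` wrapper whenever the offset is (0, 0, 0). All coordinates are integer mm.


translate([343, 289, 643]) cube([1573, 875, 37]);
translate([360, 306, 0]) cube([86, 86, 643]);
translate([1813, 306, 0]) cube([86, 86, 643]);
translate([360, 1061, 0]) cube([86, 86, 643]);
translate([1813, 1061, 0]) cube([86, 86, 643]);
translate([446, 306, 533]) cube([1367, 86, 110]);
translate([446, 1061, 533]) cube([1367, 86, 110]);
translate([360, 392, 533]) cube([86, 669, 110]);
translate([1813, 392, 533]) cube([86, 669, 110]);


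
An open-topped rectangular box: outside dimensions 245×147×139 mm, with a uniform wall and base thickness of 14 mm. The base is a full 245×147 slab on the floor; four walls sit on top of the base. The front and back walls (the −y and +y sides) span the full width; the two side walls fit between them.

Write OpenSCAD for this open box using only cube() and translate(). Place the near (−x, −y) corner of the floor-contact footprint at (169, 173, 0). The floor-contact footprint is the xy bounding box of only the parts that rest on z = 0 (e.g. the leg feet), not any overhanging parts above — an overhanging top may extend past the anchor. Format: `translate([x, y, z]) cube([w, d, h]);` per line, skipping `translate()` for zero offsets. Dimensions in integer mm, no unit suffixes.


translate([169, 173, 0]) cube([245, 147, 14]);
translate([169, 173, 14]) cube([245, 14, 125]);
translate([169, 306, 14]) cube([245, 14, 125]);
translate([169, 187, 14]) cube([14, 119, 125]);
translate([400, 187, 14]) cube([14, 119, 125]);


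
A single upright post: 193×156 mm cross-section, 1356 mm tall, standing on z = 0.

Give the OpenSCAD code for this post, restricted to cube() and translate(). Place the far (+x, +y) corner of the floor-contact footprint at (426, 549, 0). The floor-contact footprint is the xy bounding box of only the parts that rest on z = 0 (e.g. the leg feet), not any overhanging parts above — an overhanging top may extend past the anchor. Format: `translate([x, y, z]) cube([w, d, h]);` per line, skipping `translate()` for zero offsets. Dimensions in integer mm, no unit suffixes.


translate([233, 393, 0]) cube([193, 156, 1356]);


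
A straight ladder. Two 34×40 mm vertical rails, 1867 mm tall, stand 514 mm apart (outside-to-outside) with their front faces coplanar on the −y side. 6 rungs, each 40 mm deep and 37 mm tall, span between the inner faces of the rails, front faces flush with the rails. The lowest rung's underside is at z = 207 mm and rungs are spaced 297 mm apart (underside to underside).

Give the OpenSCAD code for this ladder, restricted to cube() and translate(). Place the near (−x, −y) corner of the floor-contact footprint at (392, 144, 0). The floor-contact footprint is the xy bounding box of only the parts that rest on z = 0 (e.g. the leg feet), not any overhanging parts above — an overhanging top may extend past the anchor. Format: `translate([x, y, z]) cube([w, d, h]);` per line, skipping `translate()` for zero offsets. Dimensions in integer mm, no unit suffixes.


translate([392, 144, 0]) cube([34, 40, 1867]);
translate([872, 144, 0]) cube([34, 40, 1867]);
translate([426, 144, 207]) cube([446, 40, 37]);
translate([426, 144, 504]) cube([446, 40, 37]);
translate([426, 144, 801]) cube([446, 40, 37]);
translate([426, 144, 1098]) cube([446, 40, 37]);
translate([426, 144, 1395]) cube([446, 40, 37]);
translate([426, 144, 1692]) cube([446, 40, 37]);


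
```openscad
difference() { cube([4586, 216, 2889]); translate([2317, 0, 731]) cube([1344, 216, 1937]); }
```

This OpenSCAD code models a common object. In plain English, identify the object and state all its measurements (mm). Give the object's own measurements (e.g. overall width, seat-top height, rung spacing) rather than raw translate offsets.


A wall 4586 mm long (x), 216 mm thick (y), 2889 mm tall, with a rectangular window opening cut through it. The opening is 1344 mm wide and 1937 mm tall; its sill is at z = 731 mm and its near (−x) edge is 2317 mm from the wall's −x end. The opening passes through the full wall thickness.


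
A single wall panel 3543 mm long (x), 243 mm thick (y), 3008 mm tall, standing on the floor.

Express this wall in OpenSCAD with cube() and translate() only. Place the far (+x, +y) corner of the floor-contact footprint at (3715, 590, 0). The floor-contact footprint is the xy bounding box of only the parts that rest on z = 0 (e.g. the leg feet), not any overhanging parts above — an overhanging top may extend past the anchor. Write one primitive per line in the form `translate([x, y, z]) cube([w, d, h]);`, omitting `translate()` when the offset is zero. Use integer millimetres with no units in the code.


translate([172, 347, 0]) cube([3543, 243, 3008]);


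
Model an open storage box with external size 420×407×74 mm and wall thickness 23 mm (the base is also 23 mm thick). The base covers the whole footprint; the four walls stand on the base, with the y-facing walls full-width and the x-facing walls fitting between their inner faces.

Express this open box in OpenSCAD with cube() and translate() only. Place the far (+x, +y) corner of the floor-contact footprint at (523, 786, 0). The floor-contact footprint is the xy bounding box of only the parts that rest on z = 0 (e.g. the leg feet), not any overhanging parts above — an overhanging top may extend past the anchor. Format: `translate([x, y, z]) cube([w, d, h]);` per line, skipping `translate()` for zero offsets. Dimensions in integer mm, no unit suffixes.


translate([103, 379, 0]) cube([420, 407, 23]);
translate([103, 379, 23]) cube([420, 23, 51]);
translate([103, 763, 23]) cube([420, 23, 51]);
translate([103, 402, 23]) cube([23, 361, 51]);
translate([500, 402, 23]) cube([23, 361, 51]);


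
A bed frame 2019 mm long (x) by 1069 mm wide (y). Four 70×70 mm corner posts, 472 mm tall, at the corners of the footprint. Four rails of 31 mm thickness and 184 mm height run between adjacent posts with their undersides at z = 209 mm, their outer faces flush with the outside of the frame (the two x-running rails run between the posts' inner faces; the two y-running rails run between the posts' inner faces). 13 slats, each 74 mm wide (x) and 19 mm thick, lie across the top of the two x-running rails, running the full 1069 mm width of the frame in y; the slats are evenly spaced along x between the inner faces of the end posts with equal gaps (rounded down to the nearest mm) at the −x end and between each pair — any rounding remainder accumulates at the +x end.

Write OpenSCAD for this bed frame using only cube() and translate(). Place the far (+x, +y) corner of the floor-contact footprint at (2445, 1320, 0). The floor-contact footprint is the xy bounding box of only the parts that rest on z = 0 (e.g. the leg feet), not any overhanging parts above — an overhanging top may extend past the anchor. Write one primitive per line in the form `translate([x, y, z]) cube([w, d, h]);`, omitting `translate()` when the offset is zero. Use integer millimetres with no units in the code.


translate([426, 251, 0]) cube([70, 70, 472]);
translate([426, 1250, 0]) cube([70, 70, 472]);
translate([2375, 251, 0]) cube([70, 70, 472]);
translate([2375, 1250, 0]) cube([70, 70, 472]);
translate([496, 251, 209]) cube([1879, 31, 184]);
translate([496, 1289, 209]) cube([1879, 31, 184]);
translate([426, 321, 209]) cube([31, 929, 184]);
translate([2414, 321, 209]) cube([31, 929, 184]);
translate([561, 251, 393]) cube([74, 1069, 19]);
translate([700, 251, 393]) cube([74, 1069, 19]);
translate([839, 251, 393]) cube([74, 1069, 19]);
translate([978, 251, 393]) cube([74, 1069, 19]);
translate([1117, 251, 393]) cube([74, 1069, 19]);
translate([1256, 251, 393]) cube([74, 1069, 19]);
translate([1395, 251, 393]) cube([74, 1069, 19]);
translate([1534, 251, 393]) cube([74, 1069, 19]);
translate([1673, 251, 393]) cube([74, 1069, 19]);
translate([1812, 251, 393]) cube([74, 1069, 19]);
translate([1951, 251, 393]) cube([74, 1069, 19]);
translate([2090, 251, 393]) cube([74, 1069, 19]);
translate([2229, 251, 393]) cube([74, 1069, 19]);


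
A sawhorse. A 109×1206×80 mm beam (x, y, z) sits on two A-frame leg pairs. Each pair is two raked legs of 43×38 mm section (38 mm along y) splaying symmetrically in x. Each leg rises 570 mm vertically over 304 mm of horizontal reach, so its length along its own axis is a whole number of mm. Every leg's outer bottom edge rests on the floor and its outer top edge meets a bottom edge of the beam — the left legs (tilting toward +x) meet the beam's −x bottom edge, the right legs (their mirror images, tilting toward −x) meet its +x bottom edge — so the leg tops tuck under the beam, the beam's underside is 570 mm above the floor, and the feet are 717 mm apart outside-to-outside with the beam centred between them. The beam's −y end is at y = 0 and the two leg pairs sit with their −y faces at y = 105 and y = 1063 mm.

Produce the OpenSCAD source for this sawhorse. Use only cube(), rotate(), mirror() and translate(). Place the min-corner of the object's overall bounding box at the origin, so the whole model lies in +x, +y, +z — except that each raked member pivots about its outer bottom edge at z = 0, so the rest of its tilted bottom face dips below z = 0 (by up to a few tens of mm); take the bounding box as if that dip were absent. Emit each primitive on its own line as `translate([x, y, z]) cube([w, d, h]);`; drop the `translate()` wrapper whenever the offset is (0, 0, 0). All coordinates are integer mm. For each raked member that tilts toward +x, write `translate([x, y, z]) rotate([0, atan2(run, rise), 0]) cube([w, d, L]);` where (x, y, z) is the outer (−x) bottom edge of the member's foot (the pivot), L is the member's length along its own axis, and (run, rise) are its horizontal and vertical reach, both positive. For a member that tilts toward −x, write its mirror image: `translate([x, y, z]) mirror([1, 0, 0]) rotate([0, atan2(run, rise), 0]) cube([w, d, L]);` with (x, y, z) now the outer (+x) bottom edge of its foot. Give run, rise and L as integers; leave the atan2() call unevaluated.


translate([304, 0, 570]) cube([109, 1206, 80]);
translate([0, 105, 0]) rotate([0, atan2(304, 570), 0]) cube([43, 38, 646]);
translate([717, 105, 0]) mirror([1, 0, 0]) rotate([0, atan2(304, 570), 0]) cube([43, 38, 646]);
translate([0, 1063, 0]) rotate([0, atan2(304, 570), 0]) cube([43, 38, 646]);
translate([717, 1063, 0]) mirror([1, 0, 0]) rotate([0, atan2(304, 570), 0]) cube([43, 38, 646]);


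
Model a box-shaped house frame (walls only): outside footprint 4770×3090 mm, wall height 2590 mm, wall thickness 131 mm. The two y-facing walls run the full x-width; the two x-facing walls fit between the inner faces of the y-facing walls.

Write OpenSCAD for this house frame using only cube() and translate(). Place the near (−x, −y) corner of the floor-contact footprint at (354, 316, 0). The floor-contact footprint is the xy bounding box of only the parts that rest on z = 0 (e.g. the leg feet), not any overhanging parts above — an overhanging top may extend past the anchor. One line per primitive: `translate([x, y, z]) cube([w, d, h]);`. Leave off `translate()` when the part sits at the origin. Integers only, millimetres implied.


translate([354, 316, 0]) cube([4770, 131, 2590]);
translate([354, 3275, 0]) cube([4770, 131, 2590]);
translate([354, 447, 0]) cube([131, 2828, 2590]);
translate([4993, 447, 0]) cube([131, 2828, 2590]);


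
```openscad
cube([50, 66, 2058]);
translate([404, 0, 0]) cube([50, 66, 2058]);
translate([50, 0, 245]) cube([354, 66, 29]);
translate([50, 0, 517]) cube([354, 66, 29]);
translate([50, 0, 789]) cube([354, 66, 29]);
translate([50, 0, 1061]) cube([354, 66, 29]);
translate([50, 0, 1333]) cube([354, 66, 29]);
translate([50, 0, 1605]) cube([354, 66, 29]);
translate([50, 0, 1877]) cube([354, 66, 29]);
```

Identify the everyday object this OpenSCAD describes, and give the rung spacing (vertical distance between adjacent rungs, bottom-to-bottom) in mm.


A ladder. The rung spacing is 272 mm.

Two tall 50×66 posts with 7 short bars between them — a ladder. Adjacent rungs sit at z = 245 and z = 517, so the spacing is 517 − 245 = 272 mm.


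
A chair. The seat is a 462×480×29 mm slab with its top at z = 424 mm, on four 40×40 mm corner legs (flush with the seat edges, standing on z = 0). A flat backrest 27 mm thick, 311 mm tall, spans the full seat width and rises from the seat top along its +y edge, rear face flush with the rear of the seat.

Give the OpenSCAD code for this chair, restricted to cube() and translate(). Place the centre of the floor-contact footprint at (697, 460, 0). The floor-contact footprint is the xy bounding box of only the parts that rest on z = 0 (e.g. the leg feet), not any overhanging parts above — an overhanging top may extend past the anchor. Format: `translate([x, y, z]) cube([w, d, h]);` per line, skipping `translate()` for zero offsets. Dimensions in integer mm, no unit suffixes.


translate([466, 220, 395]) cube([462, 480, 29]);
translate([466, 220, 0]) cube([40, 40, 395]);
translate([888, 220, 0]) cube([40, 40, 395]);
translate([466, 660, 0]) cube([40, 40, 395]);
translate([888, 660, 0]) cube([40, 40, 395]);
translate([466, 673, 424]) cube([462, 27, 311]);


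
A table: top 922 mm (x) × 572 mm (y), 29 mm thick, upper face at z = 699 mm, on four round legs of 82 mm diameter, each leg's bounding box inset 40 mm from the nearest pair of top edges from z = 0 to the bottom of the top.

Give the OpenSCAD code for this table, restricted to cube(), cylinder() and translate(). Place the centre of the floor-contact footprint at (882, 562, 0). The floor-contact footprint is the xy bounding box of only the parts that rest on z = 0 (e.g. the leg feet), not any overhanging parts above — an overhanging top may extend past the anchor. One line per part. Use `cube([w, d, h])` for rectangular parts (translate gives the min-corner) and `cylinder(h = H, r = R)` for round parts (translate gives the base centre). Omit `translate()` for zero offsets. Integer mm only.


translate([421, 276, 670]) cube([922, 572, 29]);
translate([502, 357, 0]) cylinder(h = 670, r = 41);
translate([1262, 357, 0]) cylinder(h = 670, r = 41);
translate([502, 767, 0]) cylinder(h = 670, r = 41);
translate([1262, 767, 0]) cylinder(h = 670, r = 41);


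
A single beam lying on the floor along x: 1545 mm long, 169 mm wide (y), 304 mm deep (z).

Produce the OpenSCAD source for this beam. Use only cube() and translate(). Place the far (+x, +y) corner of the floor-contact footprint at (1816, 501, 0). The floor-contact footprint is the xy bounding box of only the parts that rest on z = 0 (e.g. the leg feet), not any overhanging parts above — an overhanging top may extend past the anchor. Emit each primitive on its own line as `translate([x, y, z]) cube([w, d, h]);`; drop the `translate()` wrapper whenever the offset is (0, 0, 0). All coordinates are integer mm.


translate([271, 332, 0]) cube([1545, 169, 304]);


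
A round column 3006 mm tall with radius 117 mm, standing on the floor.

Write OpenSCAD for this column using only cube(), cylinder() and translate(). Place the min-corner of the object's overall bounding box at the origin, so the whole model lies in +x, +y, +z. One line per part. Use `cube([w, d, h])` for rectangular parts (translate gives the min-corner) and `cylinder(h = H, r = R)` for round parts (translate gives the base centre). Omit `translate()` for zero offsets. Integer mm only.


translate([117, 117, 0]) cylinder(h = 3006, r = 117);


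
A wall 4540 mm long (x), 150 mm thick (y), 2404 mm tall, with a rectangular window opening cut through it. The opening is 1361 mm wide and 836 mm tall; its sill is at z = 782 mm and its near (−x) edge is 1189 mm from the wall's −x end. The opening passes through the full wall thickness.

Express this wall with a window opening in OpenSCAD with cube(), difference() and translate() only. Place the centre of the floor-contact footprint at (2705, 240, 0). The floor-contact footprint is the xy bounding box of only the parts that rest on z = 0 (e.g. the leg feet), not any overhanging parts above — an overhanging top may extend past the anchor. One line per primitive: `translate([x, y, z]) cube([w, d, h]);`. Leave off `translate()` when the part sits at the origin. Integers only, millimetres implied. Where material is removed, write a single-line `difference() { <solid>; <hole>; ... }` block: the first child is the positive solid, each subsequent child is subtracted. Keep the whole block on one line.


difference() { translate([435, 165, 0]) cube([4540, 150, 2404]); translate([1624, 165, 782]) cube([1361, 150, 836]); }


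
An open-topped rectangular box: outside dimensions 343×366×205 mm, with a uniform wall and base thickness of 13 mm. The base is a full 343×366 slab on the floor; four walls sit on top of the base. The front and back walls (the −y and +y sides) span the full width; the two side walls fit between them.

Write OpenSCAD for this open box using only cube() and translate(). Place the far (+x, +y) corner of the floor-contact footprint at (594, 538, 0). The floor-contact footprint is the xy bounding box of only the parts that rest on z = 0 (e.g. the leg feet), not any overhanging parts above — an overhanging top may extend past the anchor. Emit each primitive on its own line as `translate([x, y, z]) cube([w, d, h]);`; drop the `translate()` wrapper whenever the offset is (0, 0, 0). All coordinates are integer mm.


translate([251, 172, 0]) cube([343, 366, 13]);
translate([251, 172, 13]) cube([343, 13, 192]);
translate([251, 525, 13]) cube([343, 13, 192]);
translate([251, 185, 13]) cube([13, 340, 192]);
translate([581, 185, 13]) cube([13, 340, 192]);


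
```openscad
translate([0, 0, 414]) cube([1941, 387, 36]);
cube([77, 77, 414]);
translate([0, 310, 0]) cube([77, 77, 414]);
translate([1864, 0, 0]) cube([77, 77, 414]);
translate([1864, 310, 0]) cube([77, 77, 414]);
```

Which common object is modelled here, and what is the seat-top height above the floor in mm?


A bench. The seat-top height is 450 mm.

A long slab on four corner posts — a bench. The slab sits at z = 414 with thickness 36, so the top is 414 + 36 = 450 mm.


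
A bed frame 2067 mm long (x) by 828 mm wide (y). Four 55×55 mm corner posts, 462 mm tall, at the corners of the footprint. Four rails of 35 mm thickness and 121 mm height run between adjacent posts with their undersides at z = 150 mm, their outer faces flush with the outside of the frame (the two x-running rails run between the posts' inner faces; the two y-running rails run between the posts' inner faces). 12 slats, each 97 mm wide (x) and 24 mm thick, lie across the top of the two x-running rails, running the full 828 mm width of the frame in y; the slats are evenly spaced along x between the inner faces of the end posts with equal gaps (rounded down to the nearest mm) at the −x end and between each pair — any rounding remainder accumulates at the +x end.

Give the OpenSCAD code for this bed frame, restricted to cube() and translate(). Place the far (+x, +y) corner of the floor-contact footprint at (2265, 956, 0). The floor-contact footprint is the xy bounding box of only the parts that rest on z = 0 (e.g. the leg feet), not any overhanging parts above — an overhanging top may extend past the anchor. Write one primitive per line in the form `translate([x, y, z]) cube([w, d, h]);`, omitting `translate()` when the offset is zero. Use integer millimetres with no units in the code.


translate([198, 128, 0]) cube([55, 55, 462]);
translate([198, 901, 0]) cube([55, 55, 462]);
translate([2210, 128, 0]) cube([55, 55, 462]);
translate([2210, 901, 0]) cube([55, 55, 462]);
translate([253, 128, 150]) cube([1957, 35, 121]);
translate([253, 921, 150]) cube([1957, 35, 121]);
translate([198, 183, 150]) cube([35, 718, 121]);
translate([2230, 183, 150]) cube([35, 718, 121]);
translate([314, 128, 271]) cube([97, 828, 24]);
translate([472, 128, 271]) cube([97, 828, 24]);
translate([630, 128, 271]) cube([97, 828, 24]);
translate([788, 128, 271]) cube([97, 828, 24]);
translate([946, 128, 271]) cube([97, 828, 24]);
translate([1104, 128, 271]) cube([97, 828, 24]);
translate([1262, 128, 271]) cube([97, 828, 24]);
translate([1420, 128, 271]) cube([97, 828, 24]);
translate([1578, 128, 271]) cube([97, 828, 24]);
translate([1736, 128, 271]) cube([97, 828, 24]);
translate([1894, 128, 271]) cube([97, 828, 24]);
translate([2052, 128, 271]) cube([97, 828, 24]);


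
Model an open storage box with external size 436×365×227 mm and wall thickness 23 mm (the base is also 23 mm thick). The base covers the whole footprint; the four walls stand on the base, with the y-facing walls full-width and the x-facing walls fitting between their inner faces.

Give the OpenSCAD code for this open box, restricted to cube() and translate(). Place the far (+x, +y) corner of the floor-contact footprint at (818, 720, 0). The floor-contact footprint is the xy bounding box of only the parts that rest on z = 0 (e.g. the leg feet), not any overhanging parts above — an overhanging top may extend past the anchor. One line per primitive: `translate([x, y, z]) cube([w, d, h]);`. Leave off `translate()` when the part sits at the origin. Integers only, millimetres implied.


translate([382, 355, 0]) cube([436, 365, 23]);
translate([382, 355, 23]) cube([436, 23, 204]);
translate([382, 697, 23]) cube([436, 23, 204]);
translate([382, 378, 23]) cube([23, 319, 204]);
translate([795, 378, 23]) cube([23, 319, 204]);


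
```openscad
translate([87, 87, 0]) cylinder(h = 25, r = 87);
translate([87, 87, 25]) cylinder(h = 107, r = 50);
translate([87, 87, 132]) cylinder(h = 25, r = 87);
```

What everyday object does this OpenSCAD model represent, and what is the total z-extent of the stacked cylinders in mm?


A spool. The overall height is 157 mm.

Three coaxial cylinders, large–small–large — a spool. Two 25 mm flanges and a 107 mm core give 25 + 107 + 25 = 157 mm.


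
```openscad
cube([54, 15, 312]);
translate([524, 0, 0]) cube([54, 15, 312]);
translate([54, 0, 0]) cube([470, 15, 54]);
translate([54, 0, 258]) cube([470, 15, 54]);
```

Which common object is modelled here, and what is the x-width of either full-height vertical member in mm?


A picture frame. The border width is 54 mm.

Four thin pieces enclosing a rectangular opening — a picture frame. The two full-height stiles are 312 mm tall; the top rail sits at z = 258 and is 54 mm tall, so the border above the opening is 312 − 258 = 54 mm, matching the stile x-width.


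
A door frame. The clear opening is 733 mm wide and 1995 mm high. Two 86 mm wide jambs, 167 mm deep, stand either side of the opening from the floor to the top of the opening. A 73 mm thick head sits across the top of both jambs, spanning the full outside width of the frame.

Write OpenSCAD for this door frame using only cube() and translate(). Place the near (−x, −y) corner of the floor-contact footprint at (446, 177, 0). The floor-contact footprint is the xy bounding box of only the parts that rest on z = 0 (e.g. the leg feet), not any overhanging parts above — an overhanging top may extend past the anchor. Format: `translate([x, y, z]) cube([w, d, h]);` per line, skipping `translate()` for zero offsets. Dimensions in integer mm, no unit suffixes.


translate([446, 177, 0]) cube([86, 167, 1995]);
translate([1265, 177, 0]) cube([86, 167, 1995]);
translate([446, 177, 1995]) cube([905, 167, 73]);


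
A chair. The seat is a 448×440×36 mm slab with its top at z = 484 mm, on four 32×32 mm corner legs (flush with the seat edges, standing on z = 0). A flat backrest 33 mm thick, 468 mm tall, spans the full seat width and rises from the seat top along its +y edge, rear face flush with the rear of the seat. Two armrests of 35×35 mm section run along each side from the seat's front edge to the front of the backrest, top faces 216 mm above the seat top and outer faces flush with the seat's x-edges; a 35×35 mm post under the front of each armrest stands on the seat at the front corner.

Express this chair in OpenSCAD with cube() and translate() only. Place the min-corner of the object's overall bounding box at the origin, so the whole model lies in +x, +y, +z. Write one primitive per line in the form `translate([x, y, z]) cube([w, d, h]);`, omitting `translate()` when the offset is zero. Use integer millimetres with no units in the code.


// leg_h = 484 - 36 = 448
// arm post h = 216 - 35 = 181
translate([0, 0, 448]) cube([448, 440, 36]);
cube([32, 32, 448]);
translate([416, 0, 0]) cube([32, 32, 448]);
translate([0, 408, 0]) cube([32, 32, 448]);
translate([416, 408, 0]) cube([32, 32, 448]);
translate([0, 407, 484]) cube([448, 33, 468]);
translate([0, 0, 665]) cube([35, 407, 35]);
translate([413, 0, 665]) cube([35, 407, 35]);
translate([0, 0, 484]) cube([35, 35, 181]);
translate([413, 0, 484]) cube([35, 35, 181]);


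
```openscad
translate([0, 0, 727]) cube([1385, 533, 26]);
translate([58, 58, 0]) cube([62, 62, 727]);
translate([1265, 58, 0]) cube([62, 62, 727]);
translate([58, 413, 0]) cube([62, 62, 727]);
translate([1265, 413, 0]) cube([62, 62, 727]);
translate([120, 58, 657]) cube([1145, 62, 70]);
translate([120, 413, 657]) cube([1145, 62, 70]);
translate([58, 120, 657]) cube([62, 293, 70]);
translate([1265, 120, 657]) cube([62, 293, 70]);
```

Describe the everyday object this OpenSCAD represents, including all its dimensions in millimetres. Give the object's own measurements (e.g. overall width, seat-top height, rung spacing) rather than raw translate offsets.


A table: top 1385 mm (x) × 533 mm (y), 26 mm thick, upper face at z = 753 mm, on four 62×62 mm square legs, each inset 58 mm from the nearest pair of top edges from z = 0 to the bottom of the top. Four apron rails, 62 mm thick and 70 mm tall, run between adjacent legs with their top edges flush with the underside of the top and their outer faces flush with the legs' outer faces.


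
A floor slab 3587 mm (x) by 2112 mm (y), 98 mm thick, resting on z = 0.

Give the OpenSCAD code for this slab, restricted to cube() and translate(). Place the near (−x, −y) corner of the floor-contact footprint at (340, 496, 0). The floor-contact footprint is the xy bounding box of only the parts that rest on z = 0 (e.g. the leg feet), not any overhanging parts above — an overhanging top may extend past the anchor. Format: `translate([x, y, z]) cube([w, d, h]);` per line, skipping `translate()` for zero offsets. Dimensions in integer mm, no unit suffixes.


translate([340, 496, 0]) cube([3587, 2112, 98]);


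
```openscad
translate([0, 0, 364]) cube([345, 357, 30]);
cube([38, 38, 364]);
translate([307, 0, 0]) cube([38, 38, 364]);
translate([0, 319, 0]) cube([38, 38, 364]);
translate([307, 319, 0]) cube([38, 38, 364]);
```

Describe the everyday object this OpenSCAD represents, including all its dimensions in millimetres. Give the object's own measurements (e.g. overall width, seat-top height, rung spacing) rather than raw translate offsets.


A four-legged stool. The seat is a 345×357×30 mm slab whose top surface is at z = 394 mm; four square legs, each 38×38 mm in cross-section, run from the floor (z = 0) to the underside of the seat, each flush with a corner of the seat.


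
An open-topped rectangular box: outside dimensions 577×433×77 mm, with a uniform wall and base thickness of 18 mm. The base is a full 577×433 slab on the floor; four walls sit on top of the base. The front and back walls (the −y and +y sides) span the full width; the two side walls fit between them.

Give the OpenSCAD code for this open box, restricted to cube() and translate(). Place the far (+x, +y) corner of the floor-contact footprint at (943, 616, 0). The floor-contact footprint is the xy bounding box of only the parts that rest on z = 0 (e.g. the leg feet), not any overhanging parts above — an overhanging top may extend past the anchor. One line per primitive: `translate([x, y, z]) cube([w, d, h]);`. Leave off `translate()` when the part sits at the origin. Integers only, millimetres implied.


translate([366, 183, 0]) cube([577, 433, 18]);
translate([366, 183, 18]) cube([577, 18, 59]);
translate([366, 598, 18]) cube([577, 18, 59]);
translate([366, 201, 18]) cube([18, 397, 59]);
translate([925, 201, 18]) cube([18, 397, 59]);


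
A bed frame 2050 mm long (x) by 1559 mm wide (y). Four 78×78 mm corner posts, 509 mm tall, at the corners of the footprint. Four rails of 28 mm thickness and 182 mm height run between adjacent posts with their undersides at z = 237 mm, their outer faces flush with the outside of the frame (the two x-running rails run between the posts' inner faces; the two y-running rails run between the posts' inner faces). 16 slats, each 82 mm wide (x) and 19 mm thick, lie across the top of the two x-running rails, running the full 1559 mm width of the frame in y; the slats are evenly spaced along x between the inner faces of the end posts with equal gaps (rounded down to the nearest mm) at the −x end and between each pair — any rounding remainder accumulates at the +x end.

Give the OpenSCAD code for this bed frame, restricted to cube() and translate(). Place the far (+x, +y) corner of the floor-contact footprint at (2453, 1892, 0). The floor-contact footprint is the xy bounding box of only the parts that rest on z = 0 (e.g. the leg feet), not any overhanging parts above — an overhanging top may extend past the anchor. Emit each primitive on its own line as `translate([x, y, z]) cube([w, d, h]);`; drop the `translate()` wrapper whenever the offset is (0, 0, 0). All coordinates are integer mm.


translate([403, 333, 0]) cube([78, 78, 509]);
translate([403, 1814, 0]) cube([78, 78, 509]);
translate([2375, 333, 0]) cube([78, 78, 509]);
translate([2375, 1814, 0]) cube([78, 78, 509]);
translate([481, 333, 237]) cube([1894, 28, 182]);
translate([481, 1864, 237]) cube([1894, 28, 182]);
translate([403, 411, 237]) cube([28, 1403, 182]);
translate([2425, 411, 237]) cube([28, 1403, 182]);
translate([515, 333, 419]) cube([82, 1559, 19]);
translate([631, 333, 419]) cube([82, 1559, 19]);
translate([747, 333, 419]) cube([82, 1559, 19]);
translate([863, 333, 419]) cube([82, 1559, 19]);
translate([979, 333, 419]) cube([82, 1559, 19]);
translate([1095, 333, 419]) cube([82, 1559, 19]);
translate([1211, 333, 419]) cube([82, 1559, 19]);
translate([1327, 333, 419]) cube([82, 1559, 19]);
translate([1443, 333, 419]) cube([82, 1559, 19]);
translate([1559, 333, 419]) cube([82, 1559, 19]);
translate([1675, 333, 419]) cube([82, 1559, 19]);
translate([1791, 333, 419]) cube([82, 1559, 19]);
translate([1907, 333, 419]) cube([82, 1559, 19]);
translate([2023, 333, 419]) cube([82, 1559, 19]);
translate([2139, 333, 419]) cube([82, 1559, 19]);
translate([2255, 333, 419]) cube([82, 1559, 19]);


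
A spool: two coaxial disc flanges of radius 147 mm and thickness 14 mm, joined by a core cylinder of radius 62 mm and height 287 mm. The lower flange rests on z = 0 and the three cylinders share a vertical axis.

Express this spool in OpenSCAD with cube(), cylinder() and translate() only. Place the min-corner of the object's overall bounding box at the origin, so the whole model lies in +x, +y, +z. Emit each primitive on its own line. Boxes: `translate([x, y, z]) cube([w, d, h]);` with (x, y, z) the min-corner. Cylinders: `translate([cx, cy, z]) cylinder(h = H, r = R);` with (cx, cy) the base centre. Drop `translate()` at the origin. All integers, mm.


translate([147, 147, 0]) cylinder(h = 14, r = 147);
translate([147, 147, 14]) cylinder(h = 287, r = 62);
translate([147, 147, 301]) cylinder(h = 14, r = 147);


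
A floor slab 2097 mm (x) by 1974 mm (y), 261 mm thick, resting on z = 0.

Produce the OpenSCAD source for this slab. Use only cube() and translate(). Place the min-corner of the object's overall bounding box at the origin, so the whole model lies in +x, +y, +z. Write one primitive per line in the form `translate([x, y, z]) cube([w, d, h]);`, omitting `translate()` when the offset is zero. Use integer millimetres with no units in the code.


cube([2097, 1974, 261]);
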